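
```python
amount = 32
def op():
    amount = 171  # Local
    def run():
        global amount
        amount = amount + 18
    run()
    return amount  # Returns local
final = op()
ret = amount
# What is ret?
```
50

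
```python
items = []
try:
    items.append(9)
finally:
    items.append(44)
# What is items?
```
[9, 44]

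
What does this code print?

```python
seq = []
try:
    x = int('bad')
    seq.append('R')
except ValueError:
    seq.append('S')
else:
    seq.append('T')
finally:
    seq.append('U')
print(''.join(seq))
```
SU

Exception: except runs, else skipped, finally runs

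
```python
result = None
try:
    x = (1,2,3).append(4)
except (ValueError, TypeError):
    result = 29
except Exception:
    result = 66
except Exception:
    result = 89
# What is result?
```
66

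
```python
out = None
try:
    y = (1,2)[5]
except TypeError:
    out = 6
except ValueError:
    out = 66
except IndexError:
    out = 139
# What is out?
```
139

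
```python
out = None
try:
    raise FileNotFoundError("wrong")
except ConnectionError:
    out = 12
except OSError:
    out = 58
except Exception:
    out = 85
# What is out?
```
58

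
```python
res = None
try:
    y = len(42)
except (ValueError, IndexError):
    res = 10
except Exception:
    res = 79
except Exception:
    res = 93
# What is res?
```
79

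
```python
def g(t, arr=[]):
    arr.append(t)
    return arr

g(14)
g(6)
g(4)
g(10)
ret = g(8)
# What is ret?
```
[14, 6, 4, 10, 8]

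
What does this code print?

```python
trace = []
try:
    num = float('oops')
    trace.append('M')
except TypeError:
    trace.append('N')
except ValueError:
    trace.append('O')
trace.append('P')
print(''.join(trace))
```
OP

ValueError is caught by its specific handler, not TypeError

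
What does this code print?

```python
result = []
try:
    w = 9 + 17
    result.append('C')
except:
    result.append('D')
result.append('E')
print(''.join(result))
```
CE

No exception, try block completes normally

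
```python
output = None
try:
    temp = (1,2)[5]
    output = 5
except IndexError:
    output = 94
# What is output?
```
94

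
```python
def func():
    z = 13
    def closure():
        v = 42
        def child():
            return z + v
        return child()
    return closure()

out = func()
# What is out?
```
55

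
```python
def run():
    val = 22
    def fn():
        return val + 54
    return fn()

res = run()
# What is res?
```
76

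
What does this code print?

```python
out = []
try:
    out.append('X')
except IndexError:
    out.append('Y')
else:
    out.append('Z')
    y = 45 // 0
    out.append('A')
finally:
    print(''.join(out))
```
XZ

Try succeeds, else appends 'Z', ZeroDivisionError in else is uncaught, finally prints before exception propagates ('A' never appended)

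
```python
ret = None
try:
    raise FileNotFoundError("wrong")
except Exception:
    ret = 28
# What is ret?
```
28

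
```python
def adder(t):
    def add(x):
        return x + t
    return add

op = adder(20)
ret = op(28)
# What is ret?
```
48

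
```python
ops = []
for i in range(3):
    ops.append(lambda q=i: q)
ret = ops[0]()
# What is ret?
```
0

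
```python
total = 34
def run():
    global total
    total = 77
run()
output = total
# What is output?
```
77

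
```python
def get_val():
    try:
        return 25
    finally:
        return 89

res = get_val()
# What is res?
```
89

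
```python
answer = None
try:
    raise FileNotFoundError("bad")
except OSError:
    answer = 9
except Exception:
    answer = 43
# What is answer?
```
9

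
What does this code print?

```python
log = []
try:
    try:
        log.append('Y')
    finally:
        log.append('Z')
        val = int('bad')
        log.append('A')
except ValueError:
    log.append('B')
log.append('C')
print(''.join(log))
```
YZBC

Exception in inner finally caught by outer except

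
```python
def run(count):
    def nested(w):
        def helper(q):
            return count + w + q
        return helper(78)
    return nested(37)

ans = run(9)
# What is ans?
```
124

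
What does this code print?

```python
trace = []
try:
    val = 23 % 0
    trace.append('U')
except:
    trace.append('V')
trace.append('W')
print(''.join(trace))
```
VW

Exception raised in try, caught by bare except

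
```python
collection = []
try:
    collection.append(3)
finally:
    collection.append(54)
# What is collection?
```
[3, 54]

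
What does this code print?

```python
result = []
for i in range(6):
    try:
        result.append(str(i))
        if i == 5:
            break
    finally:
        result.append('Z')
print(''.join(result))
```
0Z1Z2Z3Z4Z5Z

finally runs even when breaking out of loop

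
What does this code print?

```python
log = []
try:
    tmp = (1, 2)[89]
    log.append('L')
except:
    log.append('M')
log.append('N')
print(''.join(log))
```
MN

Exception raised in try, caught by bare except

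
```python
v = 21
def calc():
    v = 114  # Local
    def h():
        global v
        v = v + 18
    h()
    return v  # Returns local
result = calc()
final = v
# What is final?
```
39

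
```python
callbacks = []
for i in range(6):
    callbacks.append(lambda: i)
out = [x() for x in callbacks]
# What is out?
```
[5, 5, 5, 5, 5, 5]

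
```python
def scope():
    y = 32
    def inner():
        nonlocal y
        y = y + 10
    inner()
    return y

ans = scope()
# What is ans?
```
42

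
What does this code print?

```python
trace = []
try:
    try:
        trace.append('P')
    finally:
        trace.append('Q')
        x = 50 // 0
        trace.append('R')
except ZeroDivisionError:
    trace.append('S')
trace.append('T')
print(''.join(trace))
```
PQST

Exception in inner finally caught by outer except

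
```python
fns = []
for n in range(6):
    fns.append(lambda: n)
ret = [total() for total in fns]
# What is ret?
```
[5, 5, 5, 5, 5, 5]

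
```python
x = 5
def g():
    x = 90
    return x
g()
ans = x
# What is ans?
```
5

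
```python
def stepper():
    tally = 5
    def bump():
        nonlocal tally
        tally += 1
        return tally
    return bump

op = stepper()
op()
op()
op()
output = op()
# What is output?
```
9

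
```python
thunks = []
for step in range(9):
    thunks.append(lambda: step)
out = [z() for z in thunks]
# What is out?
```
[8, 8, 8, 8, 8, 8, 8, 8, 8]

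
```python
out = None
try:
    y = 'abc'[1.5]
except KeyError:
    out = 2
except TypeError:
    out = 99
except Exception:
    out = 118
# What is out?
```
99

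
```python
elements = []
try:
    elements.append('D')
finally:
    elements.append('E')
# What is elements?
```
['D', 'E']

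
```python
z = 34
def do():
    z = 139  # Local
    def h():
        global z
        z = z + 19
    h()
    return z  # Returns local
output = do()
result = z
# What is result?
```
53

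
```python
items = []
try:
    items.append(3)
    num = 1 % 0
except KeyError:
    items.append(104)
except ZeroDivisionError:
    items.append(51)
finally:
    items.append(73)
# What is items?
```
[3, 51, 73]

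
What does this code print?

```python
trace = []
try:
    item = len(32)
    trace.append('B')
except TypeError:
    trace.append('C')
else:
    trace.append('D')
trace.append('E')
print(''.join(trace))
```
CE

else block skipped when exception is caught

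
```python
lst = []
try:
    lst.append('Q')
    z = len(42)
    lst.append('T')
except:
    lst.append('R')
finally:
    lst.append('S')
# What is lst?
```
['Q', 'R', 'S']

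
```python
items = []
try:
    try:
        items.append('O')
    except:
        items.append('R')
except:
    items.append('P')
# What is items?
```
['O']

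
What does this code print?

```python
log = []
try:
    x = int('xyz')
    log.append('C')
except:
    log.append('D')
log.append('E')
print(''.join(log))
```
DE

Exception raised in try, caught by bare except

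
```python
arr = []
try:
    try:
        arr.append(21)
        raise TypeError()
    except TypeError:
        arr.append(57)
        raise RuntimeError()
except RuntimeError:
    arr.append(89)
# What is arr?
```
[21, 57, 89]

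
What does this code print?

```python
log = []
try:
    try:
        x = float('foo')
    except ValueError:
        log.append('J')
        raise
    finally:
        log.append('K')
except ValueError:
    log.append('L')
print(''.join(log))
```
JKL

finally runs before re-raised exception propagates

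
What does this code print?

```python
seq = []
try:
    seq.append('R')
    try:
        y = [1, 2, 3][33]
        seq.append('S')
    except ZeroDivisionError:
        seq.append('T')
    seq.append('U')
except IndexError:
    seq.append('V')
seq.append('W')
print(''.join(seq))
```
RVW

Inner handler doesn't match, propagates to outer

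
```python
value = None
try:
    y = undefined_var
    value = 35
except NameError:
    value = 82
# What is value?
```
82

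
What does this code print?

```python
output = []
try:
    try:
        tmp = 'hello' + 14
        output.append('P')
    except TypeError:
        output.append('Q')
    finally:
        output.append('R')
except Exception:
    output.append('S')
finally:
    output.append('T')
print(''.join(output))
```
QRT

Both finally blocks run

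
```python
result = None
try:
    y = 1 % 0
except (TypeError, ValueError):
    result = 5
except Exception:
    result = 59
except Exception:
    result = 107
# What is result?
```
59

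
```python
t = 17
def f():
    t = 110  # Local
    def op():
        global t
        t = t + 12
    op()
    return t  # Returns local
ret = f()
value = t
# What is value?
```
29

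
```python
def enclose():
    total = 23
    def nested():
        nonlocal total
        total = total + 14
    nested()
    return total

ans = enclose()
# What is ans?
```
37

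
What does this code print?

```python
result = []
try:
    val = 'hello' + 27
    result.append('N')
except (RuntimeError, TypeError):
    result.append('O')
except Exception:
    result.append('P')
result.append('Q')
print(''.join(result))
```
OQ

TypeError matches tuple containing it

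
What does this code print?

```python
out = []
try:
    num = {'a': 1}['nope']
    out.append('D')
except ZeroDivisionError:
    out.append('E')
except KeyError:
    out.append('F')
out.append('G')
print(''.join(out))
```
FG

KeyError is caught by its specific handler, not ZeroDivisionError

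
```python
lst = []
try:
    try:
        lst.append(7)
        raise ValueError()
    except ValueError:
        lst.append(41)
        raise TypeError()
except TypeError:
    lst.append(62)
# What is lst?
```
[7, 41, 62]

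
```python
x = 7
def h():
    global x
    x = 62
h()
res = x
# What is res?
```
62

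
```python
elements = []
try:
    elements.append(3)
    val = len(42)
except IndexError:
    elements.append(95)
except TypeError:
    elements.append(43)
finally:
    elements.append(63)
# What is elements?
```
[3, 43, 63]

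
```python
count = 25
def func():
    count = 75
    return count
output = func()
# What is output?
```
75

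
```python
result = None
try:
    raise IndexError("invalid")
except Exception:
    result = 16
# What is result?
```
16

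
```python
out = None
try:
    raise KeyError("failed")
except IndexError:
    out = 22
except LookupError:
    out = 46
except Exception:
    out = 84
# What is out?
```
46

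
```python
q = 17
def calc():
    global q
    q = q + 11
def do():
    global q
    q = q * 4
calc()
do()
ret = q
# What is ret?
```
112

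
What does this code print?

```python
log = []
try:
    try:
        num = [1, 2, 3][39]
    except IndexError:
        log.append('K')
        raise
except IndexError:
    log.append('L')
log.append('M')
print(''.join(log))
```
KLM

raise without argument re-raises current exception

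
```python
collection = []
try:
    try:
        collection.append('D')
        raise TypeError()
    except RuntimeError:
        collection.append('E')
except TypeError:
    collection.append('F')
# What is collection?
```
['D', 'F']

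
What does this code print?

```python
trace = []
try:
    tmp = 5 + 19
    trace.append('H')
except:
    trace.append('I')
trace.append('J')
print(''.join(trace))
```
HJ

No exception, try block completes normally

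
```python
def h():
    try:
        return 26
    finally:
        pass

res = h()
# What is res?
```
26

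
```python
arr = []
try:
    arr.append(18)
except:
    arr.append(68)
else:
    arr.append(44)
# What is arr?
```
[18, 44]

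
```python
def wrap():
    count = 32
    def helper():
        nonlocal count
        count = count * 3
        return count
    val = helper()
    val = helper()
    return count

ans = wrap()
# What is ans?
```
288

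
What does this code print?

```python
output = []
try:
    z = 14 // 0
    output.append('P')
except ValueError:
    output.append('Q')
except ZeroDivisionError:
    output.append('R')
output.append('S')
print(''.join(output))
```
RS

ZeroDivisionError is caught by its specific handler, not ValueError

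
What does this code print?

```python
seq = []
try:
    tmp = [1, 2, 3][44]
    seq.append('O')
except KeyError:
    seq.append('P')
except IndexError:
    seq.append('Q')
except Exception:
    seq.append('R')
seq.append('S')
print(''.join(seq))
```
QS

IndexError matches before generic Exception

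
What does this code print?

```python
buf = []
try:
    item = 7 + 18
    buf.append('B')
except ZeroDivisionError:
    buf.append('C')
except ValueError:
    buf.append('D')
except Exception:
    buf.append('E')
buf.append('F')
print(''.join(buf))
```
BF

No exception, try block completes normally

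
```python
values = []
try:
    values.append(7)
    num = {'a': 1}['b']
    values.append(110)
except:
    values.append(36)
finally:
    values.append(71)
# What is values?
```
[7, 36, 71]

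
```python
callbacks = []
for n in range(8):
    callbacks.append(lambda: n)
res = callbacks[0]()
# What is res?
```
7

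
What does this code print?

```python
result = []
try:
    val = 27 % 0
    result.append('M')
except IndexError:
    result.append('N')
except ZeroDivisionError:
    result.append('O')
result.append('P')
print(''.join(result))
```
OP

ZeroDivisionError is caught by its specific handler, not IndexError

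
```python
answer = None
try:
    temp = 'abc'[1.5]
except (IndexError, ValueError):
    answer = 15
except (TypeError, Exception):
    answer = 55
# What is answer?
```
55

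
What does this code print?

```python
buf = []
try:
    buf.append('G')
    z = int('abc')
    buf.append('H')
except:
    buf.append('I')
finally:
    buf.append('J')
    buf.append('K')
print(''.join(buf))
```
GIJK

Code before exception runs, then except, then all of finally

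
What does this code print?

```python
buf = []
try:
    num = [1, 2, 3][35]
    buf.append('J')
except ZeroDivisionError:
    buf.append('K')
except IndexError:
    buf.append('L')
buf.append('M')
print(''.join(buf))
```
LM

IndexError is caught by its specific handler, not ZeroDivisionError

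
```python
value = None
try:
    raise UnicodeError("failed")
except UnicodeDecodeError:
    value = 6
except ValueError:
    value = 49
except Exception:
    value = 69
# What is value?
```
49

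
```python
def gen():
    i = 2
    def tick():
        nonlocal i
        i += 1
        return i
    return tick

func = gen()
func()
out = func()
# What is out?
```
4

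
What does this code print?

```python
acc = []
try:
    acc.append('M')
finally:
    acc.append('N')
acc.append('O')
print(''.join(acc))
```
MNO

try/finally without except, no exception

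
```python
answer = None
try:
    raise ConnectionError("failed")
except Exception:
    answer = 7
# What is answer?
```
7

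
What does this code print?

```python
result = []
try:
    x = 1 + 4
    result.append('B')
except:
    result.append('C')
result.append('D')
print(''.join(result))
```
BD

No exception, try block completes normally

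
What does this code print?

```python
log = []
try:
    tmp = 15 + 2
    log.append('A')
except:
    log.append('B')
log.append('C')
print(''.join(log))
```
AC

No exception, try block completes normally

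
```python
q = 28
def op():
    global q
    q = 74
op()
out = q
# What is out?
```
74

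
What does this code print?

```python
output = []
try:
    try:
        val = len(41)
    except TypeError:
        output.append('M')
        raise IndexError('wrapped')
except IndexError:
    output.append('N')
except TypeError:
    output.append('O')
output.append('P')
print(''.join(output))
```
MNP

IndexError raised and caught, original TypeError not re-raised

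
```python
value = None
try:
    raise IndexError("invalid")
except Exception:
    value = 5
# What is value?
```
5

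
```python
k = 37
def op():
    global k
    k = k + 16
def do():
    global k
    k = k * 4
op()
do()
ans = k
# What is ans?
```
212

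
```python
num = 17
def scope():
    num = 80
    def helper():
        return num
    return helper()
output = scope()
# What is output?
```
80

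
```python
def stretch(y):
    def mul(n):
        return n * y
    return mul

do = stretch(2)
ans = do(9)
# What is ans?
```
18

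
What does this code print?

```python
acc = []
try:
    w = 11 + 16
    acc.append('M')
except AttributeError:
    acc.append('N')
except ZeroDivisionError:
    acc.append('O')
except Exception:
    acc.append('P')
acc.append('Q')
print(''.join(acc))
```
MQ

No exception, try block completes normally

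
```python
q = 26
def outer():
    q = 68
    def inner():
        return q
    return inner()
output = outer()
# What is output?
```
68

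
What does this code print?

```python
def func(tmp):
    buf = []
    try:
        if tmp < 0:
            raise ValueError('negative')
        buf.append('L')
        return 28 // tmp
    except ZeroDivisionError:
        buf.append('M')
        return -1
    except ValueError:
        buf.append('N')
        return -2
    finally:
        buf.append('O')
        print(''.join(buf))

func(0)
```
LMO

tmp=0 causes ZeroDivisionError, caught, finally prints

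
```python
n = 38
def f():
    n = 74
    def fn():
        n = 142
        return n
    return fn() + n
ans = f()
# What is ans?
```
216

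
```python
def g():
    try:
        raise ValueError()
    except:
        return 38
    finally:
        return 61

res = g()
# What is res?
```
61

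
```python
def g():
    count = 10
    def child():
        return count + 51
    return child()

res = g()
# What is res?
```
61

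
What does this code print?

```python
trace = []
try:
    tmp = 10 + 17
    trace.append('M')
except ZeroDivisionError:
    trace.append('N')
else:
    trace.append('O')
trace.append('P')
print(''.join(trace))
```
MOP

else block runs when no exception occurs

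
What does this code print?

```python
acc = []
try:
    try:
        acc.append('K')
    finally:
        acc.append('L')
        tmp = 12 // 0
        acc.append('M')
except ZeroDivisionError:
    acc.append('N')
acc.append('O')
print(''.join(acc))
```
KLNO

Exception in inner finally caught by outer except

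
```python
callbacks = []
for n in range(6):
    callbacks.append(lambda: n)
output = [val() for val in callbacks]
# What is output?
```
[5, 5, 5, 5, 5, 5]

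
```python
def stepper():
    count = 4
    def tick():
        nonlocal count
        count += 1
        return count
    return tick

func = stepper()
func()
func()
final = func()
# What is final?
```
7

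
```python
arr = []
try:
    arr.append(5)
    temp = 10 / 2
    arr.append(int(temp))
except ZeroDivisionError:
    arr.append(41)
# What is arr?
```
[5, 5]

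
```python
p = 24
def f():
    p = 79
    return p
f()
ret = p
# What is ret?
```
24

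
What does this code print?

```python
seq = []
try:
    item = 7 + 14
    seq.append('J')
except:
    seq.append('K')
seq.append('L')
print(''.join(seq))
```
JL

No exception, try block completes normally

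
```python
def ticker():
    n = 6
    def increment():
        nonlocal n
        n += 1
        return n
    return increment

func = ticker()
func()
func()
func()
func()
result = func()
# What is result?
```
11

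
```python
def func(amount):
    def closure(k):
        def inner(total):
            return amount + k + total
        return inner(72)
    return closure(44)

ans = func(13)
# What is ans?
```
129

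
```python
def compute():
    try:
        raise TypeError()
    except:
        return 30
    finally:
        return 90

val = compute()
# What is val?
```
90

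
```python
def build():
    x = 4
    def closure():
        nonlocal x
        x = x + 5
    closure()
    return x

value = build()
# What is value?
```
9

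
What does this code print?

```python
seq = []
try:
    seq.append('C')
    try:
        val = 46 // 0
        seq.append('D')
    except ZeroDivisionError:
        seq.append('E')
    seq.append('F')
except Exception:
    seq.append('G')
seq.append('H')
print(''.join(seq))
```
CEFH

Inner exception caught by inner handler, outer continues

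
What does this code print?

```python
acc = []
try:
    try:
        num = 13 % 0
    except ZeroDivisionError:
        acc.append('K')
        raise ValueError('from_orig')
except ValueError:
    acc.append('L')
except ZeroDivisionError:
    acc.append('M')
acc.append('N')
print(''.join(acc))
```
KLN

ValueError raised and caught, original ZeroDivisionError not re-raised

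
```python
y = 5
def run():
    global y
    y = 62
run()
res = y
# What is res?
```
62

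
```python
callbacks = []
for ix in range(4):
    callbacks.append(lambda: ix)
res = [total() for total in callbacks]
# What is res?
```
[3, 3, 3, 3]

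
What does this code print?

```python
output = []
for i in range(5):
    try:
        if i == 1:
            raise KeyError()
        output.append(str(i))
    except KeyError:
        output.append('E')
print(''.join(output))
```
0E234

Exception on i=1 caught, loop continues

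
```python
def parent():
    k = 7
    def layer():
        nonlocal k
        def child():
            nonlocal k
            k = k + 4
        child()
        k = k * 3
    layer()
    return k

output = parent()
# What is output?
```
33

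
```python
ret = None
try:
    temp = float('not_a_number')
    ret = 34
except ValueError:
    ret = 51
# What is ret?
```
51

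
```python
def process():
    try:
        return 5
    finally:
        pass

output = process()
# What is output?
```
5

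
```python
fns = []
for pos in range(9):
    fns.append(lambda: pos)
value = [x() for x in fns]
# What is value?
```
[8, 8, 8, 8, 8, 8, 8, 8, 8]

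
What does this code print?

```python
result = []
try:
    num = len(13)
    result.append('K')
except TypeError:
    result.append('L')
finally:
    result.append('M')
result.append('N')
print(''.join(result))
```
LMN

finally always runs, even after exception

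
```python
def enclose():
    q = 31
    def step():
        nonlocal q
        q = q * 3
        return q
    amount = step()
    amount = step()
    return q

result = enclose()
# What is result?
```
279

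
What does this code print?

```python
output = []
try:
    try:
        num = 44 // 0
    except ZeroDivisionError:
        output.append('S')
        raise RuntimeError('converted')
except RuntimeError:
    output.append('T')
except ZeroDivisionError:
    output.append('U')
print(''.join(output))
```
ST

New RuntimeError raised, caught by outer RuntimeError handler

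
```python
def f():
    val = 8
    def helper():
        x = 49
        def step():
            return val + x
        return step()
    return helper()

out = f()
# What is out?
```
57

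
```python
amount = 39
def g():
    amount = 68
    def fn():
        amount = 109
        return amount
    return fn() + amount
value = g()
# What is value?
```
177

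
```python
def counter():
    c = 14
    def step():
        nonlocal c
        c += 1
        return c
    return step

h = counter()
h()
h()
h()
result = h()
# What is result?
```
18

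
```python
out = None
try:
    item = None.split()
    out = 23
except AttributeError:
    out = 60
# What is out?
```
60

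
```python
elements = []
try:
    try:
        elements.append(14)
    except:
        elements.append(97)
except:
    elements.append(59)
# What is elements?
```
[14]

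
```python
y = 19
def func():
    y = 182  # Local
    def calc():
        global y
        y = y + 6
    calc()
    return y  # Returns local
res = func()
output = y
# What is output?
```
25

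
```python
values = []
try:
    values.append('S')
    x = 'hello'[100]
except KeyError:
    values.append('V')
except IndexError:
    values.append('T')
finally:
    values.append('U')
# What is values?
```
['S', 'T', 'U']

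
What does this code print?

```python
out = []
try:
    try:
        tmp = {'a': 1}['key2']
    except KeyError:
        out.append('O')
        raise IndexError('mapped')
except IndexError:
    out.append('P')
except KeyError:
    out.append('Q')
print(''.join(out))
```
OP

New IndexError raised, caught by outer IndexError handler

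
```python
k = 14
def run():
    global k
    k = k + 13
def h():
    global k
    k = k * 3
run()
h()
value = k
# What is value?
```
81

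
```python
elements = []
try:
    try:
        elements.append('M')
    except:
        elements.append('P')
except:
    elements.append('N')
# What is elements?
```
['M']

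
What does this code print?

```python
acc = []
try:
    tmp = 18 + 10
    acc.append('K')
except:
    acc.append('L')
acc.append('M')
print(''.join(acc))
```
KM

No exception, try block completes normally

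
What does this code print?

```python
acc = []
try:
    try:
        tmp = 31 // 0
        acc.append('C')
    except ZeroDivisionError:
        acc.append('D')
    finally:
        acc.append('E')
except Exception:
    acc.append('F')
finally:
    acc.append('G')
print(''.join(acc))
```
DEG

Both finally blocks run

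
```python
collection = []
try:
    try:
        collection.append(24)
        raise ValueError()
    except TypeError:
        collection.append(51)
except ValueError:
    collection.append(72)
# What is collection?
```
[24, 72]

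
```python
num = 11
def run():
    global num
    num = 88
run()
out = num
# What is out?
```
88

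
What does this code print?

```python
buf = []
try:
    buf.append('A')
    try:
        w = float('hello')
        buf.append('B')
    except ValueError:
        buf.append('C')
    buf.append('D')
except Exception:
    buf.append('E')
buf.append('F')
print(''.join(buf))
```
ACDF

Inner exception caught by inner handler, outer continues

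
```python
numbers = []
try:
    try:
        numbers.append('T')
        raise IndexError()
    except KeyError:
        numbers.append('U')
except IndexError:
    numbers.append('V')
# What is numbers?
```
['T', 'V']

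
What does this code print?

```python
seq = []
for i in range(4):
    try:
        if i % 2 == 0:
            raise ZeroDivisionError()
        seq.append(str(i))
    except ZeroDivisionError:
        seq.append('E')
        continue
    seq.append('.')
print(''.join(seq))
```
E1.E3.

continue in except skips rest of loop body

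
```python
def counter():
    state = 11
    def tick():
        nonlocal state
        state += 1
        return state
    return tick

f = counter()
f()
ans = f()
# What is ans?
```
13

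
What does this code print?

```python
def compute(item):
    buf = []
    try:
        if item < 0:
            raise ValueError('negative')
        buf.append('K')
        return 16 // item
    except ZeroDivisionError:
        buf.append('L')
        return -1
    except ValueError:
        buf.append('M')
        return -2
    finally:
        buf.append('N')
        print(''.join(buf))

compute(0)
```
KLN

item=0 causes ZeroDivisionError, caught, finally prints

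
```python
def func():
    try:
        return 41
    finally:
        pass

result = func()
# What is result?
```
41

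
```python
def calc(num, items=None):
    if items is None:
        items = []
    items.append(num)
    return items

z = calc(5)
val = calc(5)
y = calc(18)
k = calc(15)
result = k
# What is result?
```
[15]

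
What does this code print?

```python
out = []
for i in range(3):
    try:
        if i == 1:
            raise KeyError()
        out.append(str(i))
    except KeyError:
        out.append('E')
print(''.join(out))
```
0E2

Exception on i=1 caught, loop continues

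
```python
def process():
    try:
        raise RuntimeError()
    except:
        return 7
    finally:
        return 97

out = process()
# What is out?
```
97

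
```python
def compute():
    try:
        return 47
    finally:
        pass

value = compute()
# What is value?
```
47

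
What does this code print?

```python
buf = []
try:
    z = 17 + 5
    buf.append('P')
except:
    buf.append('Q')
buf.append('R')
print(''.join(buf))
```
PR

No exception, try block completes normally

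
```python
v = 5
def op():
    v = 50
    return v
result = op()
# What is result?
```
50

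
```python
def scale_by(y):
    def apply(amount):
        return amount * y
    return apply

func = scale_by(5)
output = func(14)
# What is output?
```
70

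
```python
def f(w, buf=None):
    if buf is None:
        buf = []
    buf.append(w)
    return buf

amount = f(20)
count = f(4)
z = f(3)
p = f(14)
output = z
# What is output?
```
[3]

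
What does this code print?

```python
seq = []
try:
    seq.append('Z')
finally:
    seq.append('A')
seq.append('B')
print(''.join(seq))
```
ZAB

try/finally without except, no exception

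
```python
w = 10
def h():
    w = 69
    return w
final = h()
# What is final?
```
69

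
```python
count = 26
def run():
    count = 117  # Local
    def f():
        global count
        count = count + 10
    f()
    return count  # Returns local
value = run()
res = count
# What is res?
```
36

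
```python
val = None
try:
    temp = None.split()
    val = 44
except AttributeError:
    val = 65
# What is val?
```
65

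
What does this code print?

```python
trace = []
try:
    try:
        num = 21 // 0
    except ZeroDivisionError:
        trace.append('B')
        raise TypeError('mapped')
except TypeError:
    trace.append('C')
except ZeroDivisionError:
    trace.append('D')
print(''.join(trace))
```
BC

New TypeError raised, caught by outer TypeError handler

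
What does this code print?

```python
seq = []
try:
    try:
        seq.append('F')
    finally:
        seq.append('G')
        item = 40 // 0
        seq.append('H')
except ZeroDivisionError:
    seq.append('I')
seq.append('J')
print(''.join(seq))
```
FGIJ

Exception in inner finally caught by outer except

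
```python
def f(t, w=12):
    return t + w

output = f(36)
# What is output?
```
48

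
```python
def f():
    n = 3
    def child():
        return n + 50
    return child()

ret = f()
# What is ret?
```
53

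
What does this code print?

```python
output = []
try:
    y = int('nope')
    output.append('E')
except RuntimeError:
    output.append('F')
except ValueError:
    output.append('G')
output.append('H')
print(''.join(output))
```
GH

ValueError is caught by its specific handler, not RuntimeError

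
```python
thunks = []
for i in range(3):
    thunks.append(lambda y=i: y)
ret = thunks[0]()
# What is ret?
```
0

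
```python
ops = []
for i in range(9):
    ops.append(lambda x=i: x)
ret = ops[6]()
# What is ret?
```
6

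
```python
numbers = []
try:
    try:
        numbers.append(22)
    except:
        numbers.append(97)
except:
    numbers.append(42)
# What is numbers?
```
[22]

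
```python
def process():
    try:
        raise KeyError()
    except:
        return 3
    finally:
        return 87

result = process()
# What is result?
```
87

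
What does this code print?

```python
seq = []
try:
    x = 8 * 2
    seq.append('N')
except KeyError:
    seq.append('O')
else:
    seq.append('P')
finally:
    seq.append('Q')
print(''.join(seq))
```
NPQ

else runs before finally when no exception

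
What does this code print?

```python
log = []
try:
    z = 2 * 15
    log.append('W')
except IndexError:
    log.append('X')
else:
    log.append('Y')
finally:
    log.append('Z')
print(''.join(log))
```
WYZ

else runs before finally when no exception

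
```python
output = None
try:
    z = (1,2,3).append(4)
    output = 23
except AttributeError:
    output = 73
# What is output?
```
73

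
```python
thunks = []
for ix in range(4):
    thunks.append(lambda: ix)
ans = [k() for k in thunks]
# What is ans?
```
[3, 3, 3, 3]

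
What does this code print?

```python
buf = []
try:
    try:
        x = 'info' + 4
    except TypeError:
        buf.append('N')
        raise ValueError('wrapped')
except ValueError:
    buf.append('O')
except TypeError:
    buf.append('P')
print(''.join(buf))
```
NO

New ValueError raised, caught by outer ValueError handler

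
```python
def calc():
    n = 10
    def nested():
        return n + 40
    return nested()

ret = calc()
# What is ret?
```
50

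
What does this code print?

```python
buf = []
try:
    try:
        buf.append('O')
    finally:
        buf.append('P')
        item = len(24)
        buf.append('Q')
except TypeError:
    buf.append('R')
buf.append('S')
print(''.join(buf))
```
OPRS

Exception in inner finally caught by outer except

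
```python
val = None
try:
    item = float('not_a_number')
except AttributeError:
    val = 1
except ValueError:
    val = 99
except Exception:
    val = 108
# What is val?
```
99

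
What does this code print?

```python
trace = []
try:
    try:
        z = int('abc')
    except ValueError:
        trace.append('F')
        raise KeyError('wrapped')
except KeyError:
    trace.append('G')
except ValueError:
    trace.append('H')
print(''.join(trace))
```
FG

New KeyError raised, caught by outer KeyError handler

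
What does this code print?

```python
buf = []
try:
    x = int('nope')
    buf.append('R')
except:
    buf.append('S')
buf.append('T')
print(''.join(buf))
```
ST

Exception raised in try, caught by bare except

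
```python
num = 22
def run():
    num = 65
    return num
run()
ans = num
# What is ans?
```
22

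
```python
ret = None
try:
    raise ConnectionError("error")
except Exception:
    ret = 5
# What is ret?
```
5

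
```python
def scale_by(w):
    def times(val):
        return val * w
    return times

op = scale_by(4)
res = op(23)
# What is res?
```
92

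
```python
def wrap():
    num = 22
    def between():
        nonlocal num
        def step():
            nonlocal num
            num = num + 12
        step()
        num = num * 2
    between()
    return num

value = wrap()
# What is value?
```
68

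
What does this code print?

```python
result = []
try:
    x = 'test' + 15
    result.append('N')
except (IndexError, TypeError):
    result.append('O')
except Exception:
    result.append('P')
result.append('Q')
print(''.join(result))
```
OQ

TypeError matches tuple containing it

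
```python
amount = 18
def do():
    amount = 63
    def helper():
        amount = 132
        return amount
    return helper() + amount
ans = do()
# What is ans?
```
195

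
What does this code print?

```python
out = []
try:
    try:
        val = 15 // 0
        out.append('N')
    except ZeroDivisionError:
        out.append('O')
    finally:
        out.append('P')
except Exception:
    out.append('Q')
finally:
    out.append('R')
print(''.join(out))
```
OPR

Both finally blocks run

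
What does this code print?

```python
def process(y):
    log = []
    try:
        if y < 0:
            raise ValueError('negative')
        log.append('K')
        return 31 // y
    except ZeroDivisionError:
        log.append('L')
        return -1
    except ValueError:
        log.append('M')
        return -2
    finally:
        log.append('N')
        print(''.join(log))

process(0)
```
KLN

y=0 causes ZeroDivisionError, caught, finally prints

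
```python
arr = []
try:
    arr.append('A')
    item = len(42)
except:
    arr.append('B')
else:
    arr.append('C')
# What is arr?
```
['A', 'B']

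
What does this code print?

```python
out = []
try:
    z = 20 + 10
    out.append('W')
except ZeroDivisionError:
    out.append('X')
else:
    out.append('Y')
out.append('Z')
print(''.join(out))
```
WYZ

else block runs when no exception occurs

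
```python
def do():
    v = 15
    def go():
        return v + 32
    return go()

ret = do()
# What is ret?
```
47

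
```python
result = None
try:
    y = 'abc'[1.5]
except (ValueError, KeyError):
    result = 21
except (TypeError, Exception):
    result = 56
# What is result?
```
56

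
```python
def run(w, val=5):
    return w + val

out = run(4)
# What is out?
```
9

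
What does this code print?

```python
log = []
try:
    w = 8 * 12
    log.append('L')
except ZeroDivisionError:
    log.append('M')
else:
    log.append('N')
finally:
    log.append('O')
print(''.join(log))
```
LNO

else runs before finally when no exception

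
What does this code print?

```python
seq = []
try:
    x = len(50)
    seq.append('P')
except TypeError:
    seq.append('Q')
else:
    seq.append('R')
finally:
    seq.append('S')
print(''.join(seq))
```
QS

Exception: except runs, else skipped, finally runs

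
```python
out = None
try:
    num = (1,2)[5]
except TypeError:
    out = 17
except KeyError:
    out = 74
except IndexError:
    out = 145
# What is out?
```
145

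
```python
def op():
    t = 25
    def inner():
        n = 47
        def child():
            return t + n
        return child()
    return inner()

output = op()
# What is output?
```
72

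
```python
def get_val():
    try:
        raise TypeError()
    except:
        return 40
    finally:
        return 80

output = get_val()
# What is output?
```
80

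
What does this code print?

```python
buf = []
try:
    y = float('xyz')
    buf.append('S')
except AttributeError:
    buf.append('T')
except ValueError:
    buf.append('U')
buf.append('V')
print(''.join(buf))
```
UV

ValueError is caught by its specific handler, not AttributeError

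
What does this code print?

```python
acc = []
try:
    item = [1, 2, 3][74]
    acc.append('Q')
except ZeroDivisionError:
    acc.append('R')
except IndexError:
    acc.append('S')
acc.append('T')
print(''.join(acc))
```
ST

IndexError is caught by its specific handler, not ZeroDivisionError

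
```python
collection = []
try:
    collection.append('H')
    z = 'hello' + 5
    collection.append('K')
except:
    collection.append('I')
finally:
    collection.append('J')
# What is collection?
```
['H', 'I', 'J']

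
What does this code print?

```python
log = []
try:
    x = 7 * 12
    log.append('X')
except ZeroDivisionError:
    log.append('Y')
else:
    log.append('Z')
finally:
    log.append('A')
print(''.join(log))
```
XZA

else runs before finally when no exception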